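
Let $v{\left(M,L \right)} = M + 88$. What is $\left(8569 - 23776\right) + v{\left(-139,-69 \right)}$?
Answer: $-15258$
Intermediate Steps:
$v{\left(M,L \right)} = 88 + M$
$\left(8569 - 23776\right) + v{\left(-139,-69 \right)} = \left(8569 - 23776\right) + \left(88 - 139\right) = -15207 - 51 = -15258$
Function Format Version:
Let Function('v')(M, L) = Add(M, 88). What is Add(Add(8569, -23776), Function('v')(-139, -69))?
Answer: -15258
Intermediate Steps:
Function('v')(M, L) = Add(88, M)
Add(Add(8569, -23776), Function('v')(-139, -69)) = Add(Add(8569, -23776), Add(88, -139)) = Add(-15207, -51) = -15258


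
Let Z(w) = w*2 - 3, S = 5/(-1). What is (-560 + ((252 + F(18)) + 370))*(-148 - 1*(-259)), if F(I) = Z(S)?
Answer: 5439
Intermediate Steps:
S = -5 (S = 5*(-1) = -5)
Z(w) = -3 + 2*w (Z(w) = 2*w - 3 = -3 + 2*w)
F(I) = -13 (F(I) = -3 + 2*(-5) = -3 - 10 = -13)
(-560 + ((252 + F(18)) + 370))*(-148 - 1*(-259)) = (-560 + ((252 - 13) + 370))*(-148 - 1*(-259)) = (-560 + (239 + 370))*(-148 + 259) = (-560 + 609)*111 = 49*111 = 5439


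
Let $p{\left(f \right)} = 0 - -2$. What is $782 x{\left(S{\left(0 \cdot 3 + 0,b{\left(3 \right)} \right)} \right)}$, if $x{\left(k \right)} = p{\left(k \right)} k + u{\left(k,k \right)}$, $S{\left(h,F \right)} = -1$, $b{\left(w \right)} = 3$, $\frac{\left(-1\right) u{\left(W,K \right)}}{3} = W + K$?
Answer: $3128$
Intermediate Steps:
$u{\left(W,K \right)} = - 3 K - 3 W$ ($u{\left(W,K \right)} = - 3 \left(W + K\right) = - 3 \left(K + W\right) = - 3 K - 3 W$)
$p{\left(f \right)} = 2$ ($p{\left(f \right)} = 0 + 2 = 2$)
$x{\left(k \right)} = - 4 k$ ($x{\left(k \right)} = 2 k - 6 k = - 4 k$)
$782 x{\left(S{\left(0 \cdot 3 + 0,b{\left(3 \right)} \right)} \right)} = 782 \left(\left(-4\right) \left(-1\right)\right) = 782 \cdot 4 = 3128$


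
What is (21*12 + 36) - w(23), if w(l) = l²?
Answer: -241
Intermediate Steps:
(21*12 + 36) - w(23) = (21*12 + 36) - 1*23² = (252 + 36) - 1*529 = 288 - 529 = -241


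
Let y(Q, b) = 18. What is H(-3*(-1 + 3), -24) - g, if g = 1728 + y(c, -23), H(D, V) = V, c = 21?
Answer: -1770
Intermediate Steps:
g = 1746 (g = 1728 + 18 = 1746)
H(-3*(-1 + 3), -24) - g = -24 - 1*1746 = -24 - 1746 = -1770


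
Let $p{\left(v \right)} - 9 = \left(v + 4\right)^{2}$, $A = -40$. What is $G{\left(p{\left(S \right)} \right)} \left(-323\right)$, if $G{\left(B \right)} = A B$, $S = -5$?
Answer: $129200$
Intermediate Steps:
$p{\left(v \right)} = 9 + \left(4 + v\right)^{2}$ ($p{\left(v \right)} = 9 + \left(v + 4\right)^{2} = 9 + \left(4 + v\right)^{2}$)
$G{\left(B \right)} = - 40 B$
$G{\left(p{\left(S \right)} \right)} \left(-323\right) = - 40 \left(9 + \left(4 - 5\right)^{2}\right) \left(-323\right) = - 40 \left(9 + \left(-1\right)^{2}\right) \left(-323\right) = - 40 \left(9 + 1\right) \left(-323\right) = \left(-40\right) 10 \left(-323\right) = \left(-400\right) \left(-323\right) = 129200$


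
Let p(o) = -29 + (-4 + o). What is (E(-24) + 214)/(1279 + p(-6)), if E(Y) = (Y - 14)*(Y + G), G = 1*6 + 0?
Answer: 449/620 ≈ 0.72419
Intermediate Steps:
G = 6 (G = 6 + 0 = 6)
E(Y) = (-14 + Y)*(6 + Y) (E(Y) = (Y - 14)*(Y + 6) = (-14 + Y)*(6 + Y))
p(o) = -33 + o
(E(-24) + 214)/(1279 + p(-6)) = ((-84 + (-24)**2 - 8*(-24)) + 214)/(1279 + (-33 - 6)) = ((-84 + 576 + 192) + 214)/(1279 - 39) = (684 + 214)/1240 = 898*(1/1240) = 449/620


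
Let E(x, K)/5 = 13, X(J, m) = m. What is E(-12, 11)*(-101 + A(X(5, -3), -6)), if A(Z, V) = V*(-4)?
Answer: -5005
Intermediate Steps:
A(Z, V) = -4*V
E(x, K) = 65 (E(x, K) = 5*13 = 65)
E(-12, 11)*(-101 + A(X(5, -3), -6)) = 65*(-101 - 4*(-6)) = 65*(-101 + 24) = 65*(-77) = -5005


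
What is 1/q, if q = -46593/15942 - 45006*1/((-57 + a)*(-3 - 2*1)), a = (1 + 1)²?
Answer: -1408210/243277599 ≈ -0.0057885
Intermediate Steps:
a = 4 (a = 2² = 4)
q = -243277599/1408210 (q = -46593/15942 - 45006*1/((-57 + 4)*(-3 - 2*1)) = -46593*1/15942 - 45006*(-1/(53*(-3 - 2))) = -15531/5314 - 45006/((-53*(-5))) = -15531/5314 - 45006/265 = -243277599/1408210 ≈ -172.76)
1/q = 1/(-243277599/1408210) = -1408210/243277599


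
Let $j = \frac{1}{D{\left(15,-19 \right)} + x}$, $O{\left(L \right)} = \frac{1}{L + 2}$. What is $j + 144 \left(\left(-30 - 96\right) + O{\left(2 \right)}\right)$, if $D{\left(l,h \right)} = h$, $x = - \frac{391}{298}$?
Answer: $- \frac{109608022}{6053} \approx -18108.0$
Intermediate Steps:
$O{\left(L \right)} = \frac{1}{2 + L}$
$x = - \frac{391}{298}$ ($x = \left(-391\right) \frac{1}{298} = - \frac{391}{298} \approx -1.3121$)
$j = - \frac{298}{6053}$ ($j = \frac{1}{-19 - \frac{391}{298}} = \frac{1}{- \frac{6053}{298}} = - \frac{298}{6053} \approx -0.049232$)
$j + 144 \left(\left(-30 - 96\right) + O{\left(2 \right)}\right) = - \frac{298}{6053} + 144 \left(\left(-30 - 96\right) + \frac{1}{2 + 2}\right) = - \frac{298}{6053} + 144 \left(-126 + \frac{1}{4}\right) = - \frac{298}{6053} + 144 \left(- \frac{503}{4}\right) = - \frac{298}{6053} - 18108 = - \frac{109608022}{6053}$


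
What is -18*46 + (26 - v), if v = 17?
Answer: -819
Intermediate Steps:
-18*46 + (26 - v) = -18*46 + (26 - 1*17) = -828 + (26 - 17) = -828 + 9 = -819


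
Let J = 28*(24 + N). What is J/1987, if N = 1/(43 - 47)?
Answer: 665/1987 ≈ 0.33468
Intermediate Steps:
N = -1/4 (N = 1/(-4) = -1/4 ≈ -0.25000)
J = 665 (J = 28*(24 - 1/4) = 28*(95/4) = 665)
J/1987 = 665/1987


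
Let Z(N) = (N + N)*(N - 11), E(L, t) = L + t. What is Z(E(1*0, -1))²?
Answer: 576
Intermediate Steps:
Z(N) = 2*N*(-11 + N) (Z(N) = (2*N)*(-11 + N) = 2*N*(-11 + N))
Z(E(1*0, -1))² = (2*(1*0 - 1)*(-11 + (1*0 - 1)))² = (2*(0 - 1)*(-11 + (0 - 1)))² = (2*(-1)*(-11 - 1))² = (2*(-1)*(-12))² = 24² = 576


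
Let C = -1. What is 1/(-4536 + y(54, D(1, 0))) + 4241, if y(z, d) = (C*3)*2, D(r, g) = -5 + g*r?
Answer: 19262621/4542 ≈ 4241.0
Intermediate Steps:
y(z, d) = -6 (y(z, d) = -1*3*2 = -3*2 = -6)
1/(-4536 + y(54, D(1, 0))) + 4241 = 1/(-4536 - 6) + 4241 = 1/(-4542) + 4241 = -1/4542 + 4241 = 19262621/4542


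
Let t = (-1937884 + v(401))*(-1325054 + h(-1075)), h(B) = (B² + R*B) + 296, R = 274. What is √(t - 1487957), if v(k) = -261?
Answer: √898683400078 ≈ 9.4799e+5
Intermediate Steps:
h(B) = 296 + B² + 274*B (h(B) = (B² + 274*B) + 296 = 296 + B² + 274*B)
t = 898684888035 (t = (-1937884 - 261)*(-1325054 + (296 + (-1075)² + 274*(-1075))) = -1938145*(-1325054 + (296 + 1155625 - 294550)) = -1938145*(-1325054 + 861371) = -1938145*(-463683) = 898684888035)
√(t - 1487957) = √(898684888035 - 1487957) = √898683400078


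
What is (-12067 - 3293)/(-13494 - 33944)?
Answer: 7680/23719 ≈ 0.32379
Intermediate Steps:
(-12067 - 3293)/(-13494 - 33944) = -15360/(-47438) = -15360*(-1/47438) = 7680/23719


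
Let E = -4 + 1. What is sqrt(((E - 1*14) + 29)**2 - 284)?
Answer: 2*I*sqrt(35) ≈ 11.832*I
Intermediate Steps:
E = -3
sqrt(((E - 1*14) + 29)**2 - 284) = sqrt(((-3 - 1*14) + 29)**2 - 284) = sqrt(((-3 - 14) + 29)**2 - 284) = sqrt((-17 + 29)**2 - 284) = sqrt(12**2 - 284) = sqrt(144 - 284) = sqrt(-140) = 2*I*sqrt(35)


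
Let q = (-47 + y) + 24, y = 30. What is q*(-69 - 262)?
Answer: -2317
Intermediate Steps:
q = 7 (q = (-47 + 30) + 24 = -17 + 24 = 7)
q*(-69 - 262) = 7*(-69 - 262) = 7*(-331) = -2317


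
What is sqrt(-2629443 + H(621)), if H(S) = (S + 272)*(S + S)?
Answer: I*sqrt(1520337) ≈ 1233.0*I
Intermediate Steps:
H(S) = 2*S*(272 + S) (H(S) = (272 + S)*(2*S) = 2*S*(272 + S))
sqrt(-2629443 + H(621)) = sqrt(-2629443 + 2*621*(272 + 621)) = sqrt(-2629443 + 2*621*893) = sqrt(-2629443 + 1109106) = sqrt(-1520337) = I*sqrt(1520337)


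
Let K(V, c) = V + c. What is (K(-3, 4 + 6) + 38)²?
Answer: 2025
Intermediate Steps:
(K(-3, 4 + 6) + 38)² = ((-3 + (4 + 6)) + 38)² = ((-3 + 10) + 38)² = (7 + 38)² = 45² = 2025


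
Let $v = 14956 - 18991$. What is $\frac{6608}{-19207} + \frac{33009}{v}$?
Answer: $- \frac{220222381}{25833415} \approx -8.5247$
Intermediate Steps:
$v = -4035$
$\frac{6608}{-19207} + \frac{33009}{v} = \frac{6608}{-19207} + \frac{33009}{-4035} = 6608 \left(- \frac{1}{19207}\right) + 33009 \left(- \frac{1}{4035}\right) = - \frac{6608}{19207} - \frac{11003}{1345} = - \frac{220222381}{25833415}$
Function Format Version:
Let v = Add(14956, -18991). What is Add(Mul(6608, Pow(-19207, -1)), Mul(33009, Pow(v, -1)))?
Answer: Rational(-220222381, 25833415) ≈ -8.5247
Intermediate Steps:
v = -4035
Add(Mul(6608, Pow(-19207, -1)), Mul(33009, Pow(v, -1))) = Add(Mul(6608, Pow(-19207, -1)), Mul(33009, Pow(-4035, -1))) = Add(Mul(6608, Rational(-1, 19207)), Mul(33009, Rational(-1, 4035))) = Add(Rational(-6608, 19207), Rational(-11003, 1345)) = Rational(-220222381, 25833415)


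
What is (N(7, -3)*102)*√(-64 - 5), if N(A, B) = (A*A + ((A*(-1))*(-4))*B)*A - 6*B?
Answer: -23154*I*√69 ≈ -1.9233e+5*I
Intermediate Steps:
N(A, B) = -6*B + A*(A² + 4*A*B) (N(A, B) = (A² + (-A*(-4))*B)*A - 6*B = (A² + (4*A)*B)*A - 6*B = (A² + 4*A*B)*A - 6*B = A*(A² + 4*A*B) - 6*B = -6*B + A*(A² + 4*A*B))
(N(7, -3)*102)*√(-64 - 5) = ((7³ - 6*(-3) + 4*(-3)*7²)*102)*√(-64 - 5) = ((343 + 18 + 4*(-3)*49)*102)*√(-69) = ((343 + 18 - 588)*102)*(I*√69) = (-227*102)*(I*√69) = -23154*I*√69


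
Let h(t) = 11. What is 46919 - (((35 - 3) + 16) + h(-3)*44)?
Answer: 46387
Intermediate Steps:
46919 - (((35 - 3) + 16) + h(-3)*44) = 46919 - (((35 - 3) + 16) + 11*44) = 46919 - ((32 + 16) + 484) = 46919 - (48 + 484) = 46919 - 1*532 = 46919 - 532 = 46387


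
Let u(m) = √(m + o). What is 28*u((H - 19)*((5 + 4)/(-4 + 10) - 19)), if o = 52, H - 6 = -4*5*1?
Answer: 14*√2518 ≈ 702.52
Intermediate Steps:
H = -14 (H = 6 - 4*5*1 = 6 - 20*1 = 6 - 20 = -14)
u(m) = √(52 + m) (u(m) = √(m + 52) = √(52 + m))
28*u((H - 19)*((5 + 4)/(-4 + 10) - 19)) = 28*√(52 + (-14 - 19)*((5 + 4)/(-4 + 10) - 19)) = 28*√(52 - 33*(9/6 - 19)) = 28*√(52 - 33*(9*(⅙) - 19)) = 28*√(52 - 33*(3/2 - 19)) = 28*√(52 - 33*(-35/2)) = 28*√(52 + 1155/2) = 28*√(1259/2) = 28*(√2518/2) = 14*√2518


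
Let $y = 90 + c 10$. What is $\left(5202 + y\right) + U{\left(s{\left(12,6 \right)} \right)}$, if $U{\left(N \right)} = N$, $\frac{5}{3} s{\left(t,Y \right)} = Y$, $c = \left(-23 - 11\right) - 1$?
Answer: $\frac{24728}{5} \approx 4945.6$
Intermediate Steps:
$c = -35$ ($c = \left(-23 - 11\right) - 1 = -34 - 1 = -35$)
$s{\left(t,Y \right)} = \frac{3 Y}{5}$
$y = -260$ ($y = 90 - 350 = -260$)
$\left(5202 + y\right) + U{\left(s{\left(12,6 \right)} \right)} = \left(5202 - 260\right) + \frac{3}{5} \cdot 6 = 4942 + \frac{18}{5} = \frac{24728}{5}$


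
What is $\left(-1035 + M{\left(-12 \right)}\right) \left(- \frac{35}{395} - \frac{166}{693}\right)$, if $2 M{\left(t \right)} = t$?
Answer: $\frac{6233855}{18249} \approx 341.6$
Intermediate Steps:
$M{\left(t \right)} = \frac{t}{2}$
$\left(-1035 + M{\left(-12 \right)}\right) \left(- \frac{35}{395} - \frac{166}{693}\right) = \left(-1035 + \frac{1}{2} \left(-12\right)\right) \left(- \frac{35}{395} - \frac{166}{693}\right) = \left(-1035 - 6\right) \left(\left(-35\right) \frac{1}{395} - \frac{166}{693}\right) = - 1041 \left(- \frac{7}{79} - \frac{166}{693}\right) = \left(-1041\right) \left(- \frac{17965}{54747}\right) = \frac{6233855}{18249}$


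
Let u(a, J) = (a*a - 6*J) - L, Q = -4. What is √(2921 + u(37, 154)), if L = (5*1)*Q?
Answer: √3386 ≈ 58.189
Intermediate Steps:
L = -20 (L = (5*1)*(-4) = 5*(-4) = -20)
u(a, J) = 20 + a² - 6*J (u(a, J) = (a*a - 6*J) - 1*(-20) = (a² - 6*J) + 20 = 20 + a² - 6*J)
√(2921 + u(37, 154)) = √(2921 + (20 + 37² - 6*154)) = √(2921 + (20 + 1369 - 924)) = √(2921 + 465) = √3386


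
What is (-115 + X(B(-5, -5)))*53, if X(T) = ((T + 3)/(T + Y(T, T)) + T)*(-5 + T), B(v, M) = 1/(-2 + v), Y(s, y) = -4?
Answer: -8338543/1421 ≈ -5868.1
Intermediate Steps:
X(T) = (-5 + T)*(T + (3 + T)/(-4 + T)) (X(T) = ((T + 3)/(T - 4) + T)*(-5 + T) = ((3 + T)/(-4 + T) + T)*(-5 + T) = (T + (3 + T)/(-4 + T))*(-5 + T) = (-5 + T)*(T + (3 + T)/(-4 + T)))
(-115 + X(B(-5, -5)))*53 = (-115 + (-15 + (1/(-2 - 5))**3 - 8/(-2 - 5)**2 + 18/(-2 - 5))/(-4 + 1/(-2 - 5)))*53 = (-115 + (-15 + (1/(-7))**3 - 8*(1/(-7))**2 + 18/(-7))/(-4 + 1/(-7)))*53 = (-115 + (-15 + (-1/7)**3 - 8*(-1/7)**2 + 18*(-1/7))/(-4 - 1/7))*53 = (-115 + (-15 - 1/343 - 8*1/49 - 18/7)/(-29/7))*53 = (-115 - 7*(-15 - 1/343 - 8/49 - 18/7)/29)*53 = (-115 - 7/29*(-6084/343))*53 = (-115 + 6084/1421)*53 = -157331/1421*53 = -8338543/1421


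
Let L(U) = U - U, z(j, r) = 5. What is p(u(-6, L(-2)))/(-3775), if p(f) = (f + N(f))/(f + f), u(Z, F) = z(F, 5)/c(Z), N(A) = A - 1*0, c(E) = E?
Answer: -1/3775 ≈ -0.00026490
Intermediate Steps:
L(U) = 0
N(A) = A (N(A) = A + 0 = A)
u(Z, F) = 5/Z
p(f) = 1 (p(f) = (f + f)/(f + f) = (2*f)/((2*f)) = (2*f)*(1/(2*f)) = 1)
p(u(-6, L(-2)))/(-3775) = 1/(-3775) = 1*(-1/3775) = -1/3775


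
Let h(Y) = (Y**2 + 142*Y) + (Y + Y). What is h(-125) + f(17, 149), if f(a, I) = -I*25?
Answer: -6100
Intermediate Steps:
f(a, I) = -25*I
h(Y) = Y**2 + 144*Y (h(Y) = (Y**2 + 142*Y) + 2*Y = Y**2 + 144*Y)
h(-125) + f(17, 149) = -125*(144 - 125) - 25*149 = -125*19 - 3725 = -2375 - 3725 = -6100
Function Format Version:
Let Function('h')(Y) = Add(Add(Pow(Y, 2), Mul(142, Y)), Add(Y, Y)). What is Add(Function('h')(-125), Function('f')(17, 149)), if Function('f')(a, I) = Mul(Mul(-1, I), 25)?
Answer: -6100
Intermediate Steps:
Function('f')(a, I) = Mul(-25, I)
Function('h')(Y) = Add(Pow(Y, 2), Mul(144, Y)) (Function('h')(Y) = Add(Add(Pow(Y, 2), Mul(142, Y)), Mul(2, Y)) = Add(Pow(Y, 2), Mul(144, Y)))
Add(Function('h')(-125), Function('f')(17, 149)) = Add(Mul(-125, Add(144, -125)), Mul(-25, 149)) = Add(Mul(-125, 19), -3725) = Add(-2375, -3725) = -6100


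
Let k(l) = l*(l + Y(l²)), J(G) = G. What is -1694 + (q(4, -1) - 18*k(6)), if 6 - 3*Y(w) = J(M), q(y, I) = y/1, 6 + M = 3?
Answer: -2662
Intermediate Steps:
M = -3 (M = -6 + 3 = -3)
q(y, I) = y (q(y, I) = y*1 = y)
Y(w) = 3 (Y(w) = 2 - ⅓*(-3) = 2 + 1 = 3)
k(l) = l*(3 + l) (k(l) = l*(l + 3) = l*(3 + l))
-1694 + (q(4, -1) - 18*k(6)) = -1694 + (4 - 108*(3 + 6)) = -1694 + (4 - 108*9) = -1694 + (4 - 18*54) = -1694 + (4 - 972) = -1694 - 968 = -2662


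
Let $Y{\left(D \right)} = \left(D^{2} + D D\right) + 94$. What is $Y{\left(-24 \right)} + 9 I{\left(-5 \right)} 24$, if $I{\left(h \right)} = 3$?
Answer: $1894$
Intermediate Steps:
$Y{\left(D \right)} = 94 + 2 D^{2}$ ($Y{\left(D \right)} = \left(D^{2} + D^{2}\right) + 94 = 2 D^{2} + 94 = 94 + 2 D^{2}$)
$Y{\left(-24 \right)} + 9 I{\left(-5 \right)} 24 = \left(94 + 2 \left(-24\right)^{2}\right) + 9 \cdot 3 \cdot 24 = \left(94 + 2 \cdot 576\right) + 27 \cdot 24 = \left(94 + 1152\right) + 648 = 1246 + 648 = 1894$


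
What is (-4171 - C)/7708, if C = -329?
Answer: -1921/3854 ≈ -0.49844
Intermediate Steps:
(-4171 - C)/7708 = (-4171 - 1*(-329))/7708 = (-4171 + 329)*(1/7708) = -3842*1/7708 = -1921/3854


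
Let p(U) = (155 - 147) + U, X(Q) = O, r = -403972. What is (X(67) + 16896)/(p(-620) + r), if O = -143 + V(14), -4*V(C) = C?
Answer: -33499/809168 ≈ -0.041399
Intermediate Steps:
V(C) = -C/4
O = -293/2 (O = -143 - ¼*14 = -143 - 7/2 = -293/2 ≈ -146.50)
X(Q) = -293/2
p(U) = 8 + U
(X(67) + 16896)/(p(-620) + r) = (-293/2 + 16896)/((8 - 620) - 403972) = 33499/(2*(-612 - 403972)) = (33499/2)/(-404584) = (33499/2)*(-1/404584) = -33499/809168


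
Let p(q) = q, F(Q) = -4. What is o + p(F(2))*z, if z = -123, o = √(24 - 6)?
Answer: 492 + 3*√2 ≈ 496.24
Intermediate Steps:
o = 3*√2 (o = √18 = 3*√2 ≈ 4.2426)
o + p(F(2))*z = 3*√2 - 4*(-123) = 3*√2 + 492 = 492 + 3*√2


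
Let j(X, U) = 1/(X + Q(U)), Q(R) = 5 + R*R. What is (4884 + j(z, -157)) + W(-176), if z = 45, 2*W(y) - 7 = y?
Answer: 237085703/49398 ≈ 4799.5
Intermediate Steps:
W(y) = 7/2 + y/2
Q(R) = 5 + R**2
j(X, U) = 1/(5 + X + U**2) (j(X, U) = 1/(X + (5 + U**2)) = 1/(5 + X + U**2))
(4884 + j(z, -157)) + W(-176) = (4884 + 1/(5 + 45 + (-157)**2)) + (7/2 + (1/2)*(-176)) = (4884 + 1/(5 + 45 + 24649)) + (7/2 - 88) = (4884 + 1/24699) - 169/2 = 120629917/24699 - 169/2 = 237085703/49398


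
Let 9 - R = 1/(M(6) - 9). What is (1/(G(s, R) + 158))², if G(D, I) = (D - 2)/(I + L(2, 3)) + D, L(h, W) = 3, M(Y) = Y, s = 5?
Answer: 1369/36481600 ≈ 3.7526e-5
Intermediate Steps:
R = 28/3 (R = 9 - 1/(6 - 9) = 9 - 1/(-3) = 9 - 1*(-⅓) = 9 + ⅓ = 28/3 ≈ 9.3333)
G(D, I) = D + (-2 + D)/(3 + I) (G(D, I) = (D - 2)/(I + 3) + D = (-2 + D)/(3 + I) + D = D + (-2 + D)/(3 + I))
(1/(G(s, R) + 158))² = (1/((-2 + 4*5 + 5*(28/3))/(3 + 28/3) + 158))² = (1/((-2 + 20 + 140/3)/(37/3) + 158))² = (1/((3/37)*(194/3) + 158))² = (1/(194/37 + 158))² = (1/(6040/37))² = (37/6040)² = 1369/36481600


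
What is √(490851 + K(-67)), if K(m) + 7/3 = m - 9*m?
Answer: √4422462/3 ≈ 700.99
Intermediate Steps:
K(m) = -7/3 - 8*m (K(m) = -7/3 + (m - 9*m) = -7/3 - 8*m)
√(490851 + K(-67)) = √(490851 + (-7/3 - 8*(-67))) = √(490851 + (-7/3 + 536)) = √(490851 + 1601/3) = √(1474154/3) = √4422462/3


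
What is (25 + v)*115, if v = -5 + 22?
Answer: 4830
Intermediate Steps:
v = 17
(25 + v)*115 = (25 + 17)*115 = 42*115 = 4830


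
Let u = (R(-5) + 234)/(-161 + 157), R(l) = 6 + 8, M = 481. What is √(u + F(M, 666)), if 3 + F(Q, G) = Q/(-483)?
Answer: 2*I*√3849027/483 ≈ 8.1238*I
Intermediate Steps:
R(l) = 14
F(Q, G) = -3 - Q/483 (F(Q, G) = -3 + Q/(-483) = -3 + Q*(-1/483) = -3 - Q/483)
u = -62 (u = (14 + 234)/(-161 + 157) = 248/(-4) = 248*(-¼) = -62)
√(u + F(M, 666)) = √(-62 + (-3 - 1/483*481)) = √(-62 + (-3 - 481/483)) = √(-62 - 1930/483) = √(-31876/483) = 2*I*√3849027/483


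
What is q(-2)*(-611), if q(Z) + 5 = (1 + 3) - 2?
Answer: 1833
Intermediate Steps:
q(Z) = -3 (q(Z) = -5 + ((1 + 3) - 2) = -5 + (4 - 2) = -5 + 2 = -3)
q(-2)*(-611) = -3*(-611) = 1833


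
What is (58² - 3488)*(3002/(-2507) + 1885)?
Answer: -585613932/2507 ≈ -2.3359e+5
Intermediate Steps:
(58² - 3488)*(3002/(-2507) + 1885) = (3364 - 3488)*(3002*(-1/2507) + 1885) = -124*(-3002/2507 + 1885) = -124*4722693/2507 = -585613932/2507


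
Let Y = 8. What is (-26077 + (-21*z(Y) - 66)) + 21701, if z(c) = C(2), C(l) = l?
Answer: -4484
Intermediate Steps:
z(c) = 2
(-26077 + (-21*z(Y) - 66)) + 21701 = (-26077 + (-21*2 - 66)) + 21701 = (-26077 + (-42 - 66)) + 21701 = (-26077 - 108) + 21701 = -26185 + 21701 = -4484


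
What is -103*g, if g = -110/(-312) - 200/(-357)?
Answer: -1745335/18564 ≈ -94.017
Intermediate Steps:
g = 16945/18564 (g = -110*(-1/312) - 200*(-1/357) = 55/156 + 200/357 = 16945/18564 ≈ 0.91279)
-103*g = -103*16945/18564 = -1745335/18564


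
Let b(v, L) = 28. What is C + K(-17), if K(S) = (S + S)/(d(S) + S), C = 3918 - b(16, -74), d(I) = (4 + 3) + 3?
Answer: 27264/7 ≈ 3894.9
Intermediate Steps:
d(I) = 10 (d(I) = 7 + 3 = 10)
C = 3890 (C = 3918 - 1*28 = 3918 - 28 = 3890)
K(S) = 2*S/(10 + S) (K(S) = (S + S)/(10 + S) = (2*S)/(10 + S) = 2*S/(10 + S))
C + K(-17) = 3890 + 2*(-17)/(10 - 17) = 3890 + 2*(-17)/(-7) = 3890 + 2*(-17)*(-⅐) = 3890 + 34/7 = 27264/7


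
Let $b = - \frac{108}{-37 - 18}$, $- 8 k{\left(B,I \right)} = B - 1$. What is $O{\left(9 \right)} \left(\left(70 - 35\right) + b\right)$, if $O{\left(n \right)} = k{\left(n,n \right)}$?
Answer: $- \frac{2033}{55} \approx -36.964$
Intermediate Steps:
$k{\left(B,I \right)} = \frac{1}{8} - \frac{B}{8}$ ($k{\left(B,I \right)} = - \frac{B - 1}{8} = - \frac{-1 + B}{8} = \frac{1}{8} - \frac{B}{8}$)
$O{\left(n \right)} = \frac{1}{8} - \frac{n}{8}$
$b = \frac{108}{55}$ ($b = - \frac{108}{-55} = \left(-108\right) \left(- \frac{1}{55}\right) = \frac{108}{55} \approx 1.9636$)
$O{\left(9 \right)} \left(\left(70 - 35\right) + b\right) = \left(\frac{1}{8} - \frac{9}{8}\right) \left(\left(70 - 35\right) + \frac{108}{55}\right) = - (35 + \frac{108}{55}) = \left(-1\right) \frac{2033}{55} = - \frac{2033}{55}$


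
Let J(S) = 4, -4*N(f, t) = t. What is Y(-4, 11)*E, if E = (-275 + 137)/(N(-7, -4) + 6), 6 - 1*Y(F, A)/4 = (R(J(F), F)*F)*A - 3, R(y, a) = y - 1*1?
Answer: -77832/7 ≈ -11119.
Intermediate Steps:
N(f, t) = -t/4
R(y, a) = -1 + y (R(y, a) = y - 1 = -1 + y)
Y(F, A) = 36 - 12*A*F (Y(F, A) = 24 - 4*(((-1 + 4)*F)*A - 3) = 24 - 4*((3*F)*A - 3) = 24 - 4*(3*A*F - 3) = 24 - 4*(-3 + 3*A*F) = 24 + (12 - 12*A*F) = 36 - 12*A*F)
E = -138/7 (E = (-275 + 137)/(-¼*(-4) + 6) = -138/(1 + 6) = -138/7 ≈ -19.714)
Y(-4, 11)*E = (36 - 12*11*(-4))*(-138/7) = (36 + 528)*(-138/7) = 564*(-138/7) = -77832/7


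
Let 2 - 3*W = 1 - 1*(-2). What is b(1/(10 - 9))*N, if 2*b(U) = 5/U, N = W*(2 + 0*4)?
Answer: -5/3 ≈ -1.6667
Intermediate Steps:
W = -1/3 (W = 2/3 - (1 - 1*(-2))/3 = 2/3 - (1 + 2)/3 = 2/3 - 1/3*3 = 2/3 - 1 = -1/3 ≈ -0.33333)
N = -2/3 (N = -(2 + 0*4)/3 = -(2 + 0)/3 = -1/3*2 = -2/3 ≈ -0.66667)
b(U) = 5/(2*U) (b(U) = (5/U)/2 = 5/(2*U))
b(1/(10 - 9))*N = (5/(2*(1/(10 - 9))))*(-2/3) = (5/(2*(1/1)))*(-2/3) = ((5/2)/1)*(-2/3) = ((5/2)*1)*(-2/3) = (5/2)*(-2/3) = -5/3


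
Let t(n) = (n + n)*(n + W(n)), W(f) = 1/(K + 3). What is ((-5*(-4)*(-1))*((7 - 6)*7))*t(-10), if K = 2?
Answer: -27440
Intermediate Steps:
W(f) = 1/5 (W(f) = 1/(2 + 3) = 1/5)
t(n) = 2*n*(1/5 + n) (t(n) = (n + n)*(n + 1/5) = (2*n)*(1/5 + n) = 2*n*(1/5 + n))
((-5*(-4)*(-1))*((7 - 6)*7))*t(-10) = ((-5*(-4)*(-1))*((7 - 6)*7))*((2/5)*(-10)*(1 + 5*(-10))) = ((20*(-1))*(1*7))*((2/5)*(-10)*(1 - 50)) = (-20*7)*((2/5)*(-10)*(-49)) = -140*196 = -27440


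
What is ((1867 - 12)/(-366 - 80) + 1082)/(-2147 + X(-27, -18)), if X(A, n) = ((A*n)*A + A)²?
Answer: 480717/77110748084 ≈ 6.2341e-6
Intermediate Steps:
X(A, n) = (A + n*A²)² (X(A, n) = (n*A² + A)² = (A + n*A²)²)
((1867 - 12)/(-366 - 80) + 1082)/(-2147 + X(-27, -18)) = ((1867 - 12)/(-366 - 80) + 1082)/(-2147 + (-27)²*(1 - 27*(-18))²) = (1855/(-446) + 1082)/(-2147 + 729*(1 + 486)²) = (1855*(-1/446) + 1082)/(-2147 + 729*487²) = (-1855/446 + 1082)/(-2147 + 729*237169) = 480717/(446*(-2147 + 172896201)) = (480717/446)/172894054 = (480717/446)*(1/172894054) = 480717/77110748084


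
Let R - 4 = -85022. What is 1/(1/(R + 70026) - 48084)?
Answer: -14992/720875329 ≈ -2.0797e-5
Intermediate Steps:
R = -85018 (R = 4 - 85022 = -85018)
1/(1/(R + 70026) - 48084) = 1/(1/(-85018 + 70026) - 48084) = 1/(1/(-14992) - 48084) = 1/(-1/14992 - 48084) = 1/(-720875329/14992) = -14992/720875329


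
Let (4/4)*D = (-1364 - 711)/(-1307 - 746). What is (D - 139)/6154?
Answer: -141646/6317081 ≈ -0.022423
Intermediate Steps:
D = 2075/2053 (D = (-1364 - 711)/(-1307 - 746) = -2075/(-2053) = -2075*(-1/2053) = 2075/2053 ≈ 1.0107)
(D - 139)/6154 = (2075/2053 - 139)/6154 = -283292/2053*1/6154 = -141646/6317081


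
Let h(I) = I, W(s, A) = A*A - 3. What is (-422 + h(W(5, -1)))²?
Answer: 179776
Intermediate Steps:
W(s, A) = -3 + A² (W(s, A) = A² - 3 = -3 + A²)
(-422 + h(W(5, -1)))² = (-422 + (-3 + (-1)²))² = (-422 + (-3 + 1))² = (-422 - 2)² = (-424)² = 179776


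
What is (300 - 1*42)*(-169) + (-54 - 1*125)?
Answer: -43781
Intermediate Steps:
(300 - 1*42)*(-169) + (-54 - 1*125) = (300 - 42)*(-169) + (-54 - 125) = 258*(-169) - 179 = -43602 - 179 = -43781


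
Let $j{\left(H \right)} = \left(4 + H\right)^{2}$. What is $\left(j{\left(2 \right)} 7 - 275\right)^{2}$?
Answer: $529$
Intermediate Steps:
$\left(j{\left(2 \right)} 7 - 275\right)^{2} = \left(\left(4 + 2\right)^{2} \cdot 7 - 275\right)^{2} = \left(6^{2} \cdot 7 - 275\right)^{2} = \left(36 \cdot 7 - 275\right)^{2} = \left(252 - 275\right)^{2} = \left(-23\right)^{2} = 529$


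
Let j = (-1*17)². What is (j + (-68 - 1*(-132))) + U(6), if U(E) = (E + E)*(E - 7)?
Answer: 341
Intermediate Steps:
U(E) = 2*E*(-7 + E) (U(E) = (2*E)*(-7 + E) = 2*E*(-7 + E))
j = 289 (j = (-17)² = 289)
(j + (-68 - 1*(-132))) + U(6) = (289 + (-68 - 1*(-132))) + 2*6*(-7 + 6) = (289 + (-68 + 132)) + 2*6*(-1) = (289 + 64) - 12 = 353 - 12 = 341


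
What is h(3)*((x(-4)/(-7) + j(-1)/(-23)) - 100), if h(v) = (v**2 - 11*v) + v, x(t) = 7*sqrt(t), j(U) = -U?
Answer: 48321/23 + 42*I ≈ 2100.9 + 42.0*I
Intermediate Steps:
h(v) = v**2 - 10*v
h(3)*((x(-4)/(-7) + j(-1)/(-23)) - 100) = (3*(-10 + 3))*(((7*sqrt(-4))/(-7) - 1*(-1)/(-23)) - 100) = (3*(-7))*(((7*(2*I))*(-1/7) + 1*(-1/23)) - 100) = -21*(((14*I)*(-1/7) - 1/23) - 100) = -21*((-2*I - 1/23) - 100) = -21*((-1/23 - 2*I) - 100) = -21*(-2301/23 - 2*I) = 48321/23 + 42*I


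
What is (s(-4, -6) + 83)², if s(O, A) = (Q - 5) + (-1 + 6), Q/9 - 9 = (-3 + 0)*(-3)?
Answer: 60025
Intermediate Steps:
Q = 162 (Q = 81 + 9*((-3 + 0)*(-3)) = 81 + 9*(-3*(-3)) = 81 + 9*9 = 81 + 81 = 162)
s(O, A) = 162 (s(O, A) = (162 - 5) + (-1 + 6) = 157 + 5 = 162)
(s(-4, -6) + 83)² = (162 + 83)² = 245² = 60025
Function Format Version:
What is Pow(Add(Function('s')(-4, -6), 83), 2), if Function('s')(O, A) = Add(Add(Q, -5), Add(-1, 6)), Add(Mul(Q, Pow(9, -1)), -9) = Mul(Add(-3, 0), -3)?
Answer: 60025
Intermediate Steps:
Q = 162 (Q = Add(81, Mul(9, Mul(Add(-3, 0), -3))) = Add(81, Mul(9, Mul(-3, -3))) = Add(81, Mul(9, 9)) = Add(81, 81) = 162)
Function('s')(O, A) = 162 (Function('s')(O, A) = Add(Add(162, -5), Add(-1, 6)) = Add(157, 5) = 162)
Pow(Add(Function('s')(-4, -6), 83), 2) = Pow(Add(162, 83), 2) = Pow(245, 2) = 60025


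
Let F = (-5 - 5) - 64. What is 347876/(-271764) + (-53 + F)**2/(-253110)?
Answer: -7702847993/5732182170 ≈ -1.3438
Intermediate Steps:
F = -74 (F = -10 - 64 = -74)
347876/(-271764) + (-53 + F)**2/(-253110) = 347876/(-271764) + (-53 - 74)**2/(-253110) = 347876*(-1/271764) + (-127)**2*(-1/253110) = -86969/67941 + 16129*(-1/253110) = -86969/67941 - 16129/253110 = -7702847993/5732182170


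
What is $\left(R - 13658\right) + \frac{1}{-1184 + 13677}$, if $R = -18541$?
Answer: $- \frac{402262106}{12493} \approx -32199.0$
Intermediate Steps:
$\left(R - 13658\right) + \frac{1}{-1184 + 13677} = \left(-18541 - 13658\right) + \frac{1}{-1184 + 13677} = -32199 + \frac{1}{12493} = - \frac{402262106}{12493}$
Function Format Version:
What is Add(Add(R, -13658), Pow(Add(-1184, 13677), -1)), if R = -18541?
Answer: Rational(-402262106, 12493) ≈ -32199.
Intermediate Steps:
Add(Add(R, -13658), Pow(Add(-1184, 13677), -1)) = Add(Add(-18541, -13658), Pow(Add(-1184, 13677), -1)) = Add(-32199, Pow(12493, -1)) = Add(-32199, Rational(1, 12493)) = Rational(-402262106, 12493)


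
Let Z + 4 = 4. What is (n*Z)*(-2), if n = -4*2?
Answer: 0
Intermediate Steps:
Z = 0 (Z = -4 + 4 = 0)
n = -8
(n*Z)*(-2) = -8*0*(-2) = 0*(-2) = 0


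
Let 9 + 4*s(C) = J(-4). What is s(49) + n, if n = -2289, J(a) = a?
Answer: -9169/4 ≈ -2292.3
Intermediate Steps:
s(C) = -13/4 (s(C) = -9/4 + (1/4)*(-4) = -9/4 - 1 = -13/4)
s(49) + n = -13/4 - 2289 = -9169/4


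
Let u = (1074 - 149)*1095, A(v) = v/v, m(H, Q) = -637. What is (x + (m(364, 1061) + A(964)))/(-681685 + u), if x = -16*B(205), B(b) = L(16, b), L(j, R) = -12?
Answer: -222/165595 ≈ -0.0013406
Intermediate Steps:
B(b) = -12
A(v) = 1
u = 1012875 (u = 925*1095 = 1012875)
x = 192 (x = -16*(-12) = 192)
(x + (m(364, 1061) + A(964)))/(-681685 + u) = (192 + (-637 + 1))/(-681685 + 1012875) = (192 - 636)/331190 = -444*1/331190 = -222/165595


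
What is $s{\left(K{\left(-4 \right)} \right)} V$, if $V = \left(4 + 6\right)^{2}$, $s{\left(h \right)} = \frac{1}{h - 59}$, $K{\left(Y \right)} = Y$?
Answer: $- \frac{100}{63} \approx -1.5873$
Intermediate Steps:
$s{\left(h \right)} = \frac{1}{-59 + h}$
$V = 100$ ($V = 10^{2} = 100$)
$s{\left(K{\left(-4 \right)} \right)} V = \frac{1}{-59 - 4} \cdot 100 = \frac{1}{-63} \cdot 100 = \left(- \frac{1}{63}\right) 100 = - \frac{100}{63}$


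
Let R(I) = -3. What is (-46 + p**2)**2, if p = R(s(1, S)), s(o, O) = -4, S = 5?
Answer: 1369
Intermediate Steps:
p = -3
(-46 + p**2)**2 = (-46 + (-3)**2)**2 = (-46 + 9)**2 = (-37)**2 = 1369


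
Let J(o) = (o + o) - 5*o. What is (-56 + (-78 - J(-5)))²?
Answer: 22201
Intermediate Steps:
J(o) = -3*o (J(o) = 2*o - 5*o = -3*o)
(-56 + (-78 - J(-5)))² = (-56 + (-78 - (-3)*(-5)))² = (-56 + (-78 - 1*15))² = (-56 + (-78 - 15))² = (-56 - 93)² = (-149)² = 22201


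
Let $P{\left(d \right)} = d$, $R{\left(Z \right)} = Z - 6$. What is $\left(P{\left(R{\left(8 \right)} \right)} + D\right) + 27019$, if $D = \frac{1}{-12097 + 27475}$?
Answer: $\frac{415528939}{15378} \approx 27021.0$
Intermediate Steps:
$R{\left(Z \right)} = -6 + Z$
$D = \frac{1}{15378} \approx 6.5028 \cdot 10^{-5}$
$\left(P{\left(R{\left(8 \right)} \right)} + D\right) + 27019 = \left(\left(-6 + 8\right) + \frac{1}{15378}\right) + 27019 = \left(2 + \frac{1}{15378}\right) + 27019 = \frac{30757}{15378} + 27019 = \frac{415528939}{15378}$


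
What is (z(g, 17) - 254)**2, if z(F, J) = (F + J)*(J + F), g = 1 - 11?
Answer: 42025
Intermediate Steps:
g = -10
z(F, J) = (F + J)**2 (z(F, J) = (F + J)*(F + J) = (F + J)**2)
(z(g, 17) - 254)**2 = ((-10 + 17)**2 - 254)**2 = (7**2 - 254)**2 = (49 - 254)**2 = (-205)**2 = 42025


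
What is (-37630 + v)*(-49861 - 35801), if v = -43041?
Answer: 6910439202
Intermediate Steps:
(-37630 + v)*(-49861 - 35801) = (-37630 - 43041)*(-49861 - 35801) = -80671*(-85662) = 6910439202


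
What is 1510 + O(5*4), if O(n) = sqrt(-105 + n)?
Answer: 1510 + I*sqrt(85) ≈ 1510.0 + 9.2195*I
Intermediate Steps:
1510 + O(5*4) = 1510 + sqrt(-105 + 5*4) = 1510 + sqrt(-105 + 20) = 1510 + sqrt(-85) = 1510 + I*sqrt(85)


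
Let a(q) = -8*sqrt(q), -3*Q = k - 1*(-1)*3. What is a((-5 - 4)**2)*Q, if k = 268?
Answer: 6504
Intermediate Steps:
Q = -271/3 (Q = -(268 - 1*(-1)*3)/3 = -(268 - (-1)*3)/3 = -(268 - 1*(-3))/3 = -(268 + 3)/3 = -1/3*271 = -271/3 ≈ -90.333)
a((-5 - 4)**2)*Q = -8*sqrt((-5 - 4)**2)*(-271/3) = -8*sqrt((-9)**2)*(-271/3) = -8*sqrt(81)*(-271/3) = -8*9*(-271/3) = -72*(-271/3) = 6504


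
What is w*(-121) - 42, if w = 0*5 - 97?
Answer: 11695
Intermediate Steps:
w = -97 (w = 0 - 97 = -97)
w*(-121) - 42 = -97*(-121) - 42 = 11737 - 42 = 11695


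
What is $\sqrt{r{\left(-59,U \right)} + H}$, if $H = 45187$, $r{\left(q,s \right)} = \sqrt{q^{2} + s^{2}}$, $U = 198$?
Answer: $\sqrt{45187 + \sqrt{42685}} \approx 213.06$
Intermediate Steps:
$\sqrt{r{\left(-59,U \right)} + H} = \sqrt{\sqrt{\left(-59\right)^{2} + 198^{2}} + 45187} = \sqrt{\sqrt{3481 + 39204} + 45187} = \sqrt{\sqrt{42685} + 45187} = \sqrt{45187 + \sqrt{42685}}$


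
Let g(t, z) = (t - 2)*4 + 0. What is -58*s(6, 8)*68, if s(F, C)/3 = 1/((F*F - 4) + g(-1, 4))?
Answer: -2958/5 ≈ -591.60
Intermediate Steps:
g(t, z) = -8 + 4*t (g(t, z) = (-2 + t)*4 + 0 = (-8 + 4*t) + 0 = -8 + 4*t)
s(F, C) = 3/(-16 + F²) (s(F, C) = 3/((F*F - 4) + (-8 + 4*(-1))) = 3/((F² - 4) + (-8 - 4)) = 3/((-4 + F²) - 12) = 3/(-16 + F²))
-58*s(6, 8)*68 = -174/(-16 + 6²)*68 = -174/(-16 + 36)*68 = -174/20*68 = -58*3/20*68 = -87/10*68 = -2958/5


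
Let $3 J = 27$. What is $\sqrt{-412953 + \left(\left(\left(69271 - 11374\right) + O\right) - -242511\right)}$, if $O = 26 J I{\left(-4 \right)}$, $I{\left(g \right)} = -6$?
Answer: $3 i \sqrt{12661} \approx 337.56 i$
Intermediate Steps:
$J = 9$ ($J = \frac{1}{3} \cdot 27 = 9$)
$O = -1404$ ($O = 26 \cdot 9 \left(-6\right) = 234 \left(-6\right) = -1404$)
$\sqrt{-412953 + \left(\left(\left(69271 - 11374\right) + O\right) - -242511\right)} = \sqrt{-412953 + \left(\left(\left(69271 - 11374\right) - 1404\right) - -242511\right)} = \sqrt{-412953 + \left(\left(57897 - 1404\right) + 242511\right)} = \sqrt{-412953 + \left(56493 + 242511\right)} = \sqrt{-412953 + 299004} = \sqrt{-113949} = 3 i \sqrt{12661}$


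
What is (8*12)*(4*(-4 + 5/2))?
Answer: -576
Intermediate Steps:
(8*12)*(4*(-4 + 5/2)) = 96*(4*(-4 + 5*(½))) = 96*(4*(-4 + 5/2)) = 96*(4*(-3/2)) = 96*(-6) = -576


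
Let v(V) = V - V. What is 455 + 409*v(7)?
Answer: 455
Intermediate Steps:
v(V) = 0
455 + 409*v(7) = 455 + 409*0 = 455 + 0 = 455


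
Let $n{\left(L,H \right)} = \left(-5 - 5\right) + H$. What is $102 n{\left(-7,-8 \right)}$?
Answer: $-1836$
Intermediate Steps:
$n{\left(L,H \right)} = -10 + H$
$102 n{\left(-7,-8 \right)} = 102 \left(-10 - 8\right) = 102 \left(-18\right) = -1836$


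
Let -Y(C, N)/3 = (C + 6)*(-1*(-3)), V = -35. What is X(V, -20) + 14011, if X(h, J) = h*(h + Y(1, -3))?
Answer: 17441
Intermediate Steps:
Y(C, N) = -54 - 9*C (Y(C, N) = -3*(C + 6)*(-1*(-3)) = -3*(6 + C)*3 = -3*(18 + 3*C) = -54 - 9*C)
X(h, J) = h*(-63 + h) (X(h, J) = h*(h + (-54 - 9*1)) = h*(h + (-54 - 9)) = h*(h - 63) = h*(-63 + h))
X(V, -20) + 14011 = -35*(-63 - 35) + 14011 = -35*(-98) + 14011 = 3430 + 14011 = 17441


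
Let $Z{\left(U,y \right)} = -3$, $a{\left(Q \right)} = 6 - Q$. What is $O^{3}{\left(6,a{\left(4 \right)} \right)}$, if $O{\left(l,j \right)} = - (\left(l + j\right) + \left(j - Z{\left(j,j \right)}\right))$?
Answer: $-2197$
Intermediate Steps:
$O{\left(l,j \right)} = -3 - l - 2 j$ ($O{\left(l,j \right)} = - (\left(l + j\right) + \left(j - -3\right)) = - (\left(j + l\right) + \left(j + 3\right)) = - (\left(j + l\right) + \left(3 + j\right)) = - (3 + l + 2 j) = -3 - l - 2 j$)
$O^{3}{\left(6,a{\left(4 \right)} \right)} = \left(-3 - 6 - 2 \left(6 - 4\right)\right)^{3} = \left(-3 - 6 - 4\right)^{3} = \left(-13\right)^{3} = -2197$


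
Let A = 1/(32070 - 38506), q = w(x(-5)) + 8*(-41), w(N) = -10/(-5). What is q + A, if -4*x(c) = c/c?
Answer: -2098137/6436 ≈ -326.00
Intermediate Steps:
x(c) = -¼ (x(c) = -c/(4*c) = -¼*1 = -¼)
w(N) = 2 (w(N) = -10*(-⅕) = 2)
q = -326 (q = 2 + 8*(-41) = 2 - 328 = -326)
A = -1/6436 (A = 1/(-6436) = -1/6436 ≈ -0.00015538)
q + A = -326 - 1/6436 = -2098137/6436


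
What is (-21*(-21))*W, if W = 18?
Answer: 7938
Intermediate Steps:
(-21*(-21))*W = -21*(-21)*18 = 441*18 = 7938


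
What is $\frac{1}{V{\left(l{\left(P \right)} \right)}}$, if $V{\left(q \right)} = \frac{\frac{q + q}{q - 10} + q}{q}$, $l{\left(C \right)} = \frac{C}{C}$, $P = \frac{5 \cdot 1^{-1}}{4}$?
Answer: $\frac{9}{7} \approx 1.2857$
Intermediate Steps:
$P = \frac{5}{4}$ ($P = 5 \cdot 1 \cdot \frac{1}{4} = 5 \cdot \frac{1}{4} = \frac{5}{4} \approx 1.25$)
$l{\left(C \right)} = 1$
$V{\left(q \right)} = \frac{q + \frac{2 q}{-10 + q}}{q}$ ($V{\left(q \right)} = \frac{\frac{2 q}{-10 + q} + q}{q} = \frac{q + \frac{2 q}{-10 + q}}{q}$)
$\frac{1}{V{\left(l{\left(P \right)} \right)}} = \frac{1}{\frac{1}{-10 + 1} \left(-8 + 1\right)} = \frac{1}{\frac{1}{-9} \left(-7\right)} = \frac{1}{\left(- \frac{1}{9}\right) \left(-7\right)} = \frac{1}{\frac{7}{9}} = \frac{9}{7}$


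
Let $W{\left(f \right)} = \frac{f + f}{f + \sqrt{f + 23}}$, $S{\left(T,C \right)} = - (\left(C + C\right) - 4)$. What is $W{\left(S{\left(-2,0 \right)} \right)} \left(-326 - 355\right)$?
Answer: $\frac{21792}{11} - \frac{16344 \sqrt{3}}{11} \approx -592.42$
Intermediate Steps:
$S{\left(T,C \right)} = 4 - 2 C$ ($S{\left(T,C \right)} = - (2 C - 4) = - (-4 + 2 C) = 4 - 2 C$)
$W{\left(f \right)} = \frac{2 f}{f + \sqrt{23 + f}}$
$W{\left(S{\left(-2,0 \right)} \right)} \left(-326 - 355\right) = \frac{2 \left(4 - 0\right)}{\left(4 - 0\right) + \sqrt{23 + \left(4 - 0\right)}} \left(-326 - 355\right) = \frac{2 \left(4 + 0\right)}{\left(4 + 0\right) + \sqrt{23 + \left(4 + 0\right)}} \left(-681\right) = 2 \cdot 4 \frac{1}{4 + \sqrt{23 + 4}} \left(-681\right) = 2 \cdot 4 \frac{1}{4 + \sqrt{27}} \left(-681\right) = 2 \cdot 4 \frac{1}{4 + 3 \sqrt{3}} \left(-681\right) = \frac{8}{4 + 3 \sqrt{3}} \left(-681\right) = - \frac{5448}{4 + 3 \sqrt{3}}$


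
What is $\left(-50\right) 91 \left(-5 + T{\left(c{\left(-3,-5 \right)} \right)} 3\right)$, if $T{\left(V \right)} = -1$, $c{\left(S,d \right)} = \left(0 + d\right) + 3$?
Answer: $36400$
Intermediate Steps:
$c{\left(S,d \right)} = 3 + d$ ($c{\left(S,d \right)} = d + 3 = 3 + d$)
$\left(-50\right) 91 \left(-5 + T{\left(c{\left(-3,-5 \right)} \right)} 3\right) = \left(-50\right) 91 \left(-5 - 3\right) = - 4550 \left(-5 - 3\right) = \left(-4550\right) \left(-8\right) = 36400$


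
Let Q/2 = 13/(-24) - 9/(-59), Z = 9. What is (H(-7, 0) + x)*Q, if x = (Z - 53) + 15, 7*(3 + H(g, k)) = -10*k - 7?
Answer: 6061/236 ≈ 25.682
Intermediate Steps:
H(g, k) = -4 - 10*k/7 (H(g, k) = -3 + (-10*k - 7)/7 = -3 + (-7 - 10*k)/7 = -3 + (-1 - 10*k/7) = -4 - 10*k/7)
x = -29 (x = (9 - 53) + 15 = -44 + 15 = -29)
Q = -551/708 (Q = 2*(13/(-24) - 9/(-59)) = 2*(13*(-1/24) - 9*(-1/59)) = 2*(-13/24 + 9/59) = 2*(-551/1416) = -551/708 ≈ -0.77825)
(H(-7, 0) + x)*Q = ((-4 - 10/7*0) - 29)*(-551/708) = ((-4 + 0) - 29)*(-551/708) = (-4 - 29)*(-551/708) = -33*(-551/708) = 6061/236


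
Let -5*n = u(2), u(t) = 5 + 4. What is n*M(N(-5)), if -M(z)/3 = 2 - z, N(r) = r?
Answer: 189/5 ≈ 37.800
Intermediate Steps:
u(t) = 9
M(z) = -6 + 3*z (M(z) = -3*(2 - z) = -6 + 3*z)
n = -9/5 (n = -⅕*9 = -9/5 ≈ -1.8000)
n*M(N(-5)) = -9*(-6 + 3*(-5))/5 = -9*(-6 - 15)/5 = -9/5*(-21) = 189/5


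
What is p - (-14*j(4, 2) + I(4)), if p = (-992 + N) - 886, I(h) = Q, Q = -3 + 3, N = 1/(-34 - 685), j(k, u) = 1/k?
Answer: -2695533/1438 ≈ -1874.5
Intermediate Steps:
j(k, u) = 1/k
N = -1/719 (N = 1/(-719) = -1/719 ≈ -0.0013908)
Q = 0
I(h) = 0
p = -1350283/719 (p = (-992 - 1/719) - 886 = -713249/719 - 886 = -1350283/719 ≈ -1878.0)
p - (-14*j(4, 2) + I(4)) = -1350283/719 - (-14/4 + 0) = -1350283/719 - (-14*1/4 + 0) = -1350283/719 - (-7/2 + 0) = -1350283/719 - 1*(-7/2) = -1350283/719 + 7/2 = -2695533/1438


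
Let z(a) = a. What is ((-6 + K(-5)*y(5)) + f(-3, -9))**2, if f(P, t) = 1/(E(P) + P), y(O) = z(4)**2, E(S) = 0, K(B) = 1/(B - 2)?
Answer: 32761/441 ≈ 74.288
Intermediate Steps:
K(B) = 1/(-2 + B)
y(O) = 16 (y(O) = 4**2 = 16)
f(P, t) = 1/P (f(P, t) = 1/(0 + P) = 1/P)
((-6 + K(-5)*y(5)) + f(-3, -9))**2 = ((-6 + 16/(-2 - 5)) + 1/(-3))**2 = ((-6 + 16/(-7)) - 1/3)**2 = ((-6 - 1/7*16) - 1/3)**2 = ((-6 - 16/7) - 1/3)**2 = (-58/7 - 1/3)**2 = (-181/21)**2 = 32761/441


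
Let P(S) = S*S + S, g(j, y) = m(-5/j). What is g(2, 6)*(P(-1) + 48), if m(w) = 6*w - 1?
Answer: -768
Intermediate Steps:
m(w) = -1 + 6*w
g(j, y) = -1 - 30/j (g(j, y) = -1 + 6*(-5/j) = -1 - 30/j)
P(S) = S + S**2 (P(S) = S**2 + S = S + S**2)
g(2, 6)*(P(-1) + 48) = ((-30 - 1*2)/2)*(-(1 - 1) + 48) = ((-30 - 2)/2)*(-1*0 + 48) = ((1/2)*(-32))*(0 + 48) = -16*48 = -768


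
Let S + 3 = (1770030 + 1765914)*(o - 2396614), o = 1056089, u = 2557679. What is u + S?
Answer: -4740018772924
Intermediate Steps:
S = -4740021330603 (S = -3 + (1770030 + 1765914)*(1056089 - 2396614) = -3 + 3535944*(-1340525) = -3 - 4740021330600 = -4740021330603)
u + S = 2557679 - 4740021330603 = -4740018772924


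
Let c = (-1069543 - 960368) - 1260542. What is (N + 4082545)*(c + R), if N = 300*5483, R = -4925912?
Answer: -47058778637425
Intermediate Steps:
N = 1644900
c = -3290453 (c = -2029911 - 1260542 = -3290453)
(N + 4082545)*(c + R) = (1644900 + 4082545)*(-3290453 - 4925912) = 5727445*(-8216365) = -47058778637425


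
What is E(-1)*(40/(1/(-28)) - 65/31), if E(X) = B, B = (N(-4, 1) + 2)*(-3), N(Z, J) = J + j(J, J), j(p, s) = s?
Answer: 417420/31 ≈ 13465.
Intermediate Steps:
N(Z, J) = 2*J (N(Z, J) = J + J = 2*J)
B = -12 (B = (2*1 + 2)*(-3) = (2 + 2)*(-3) = 4*(-3) = -12)
E(X) = -12
E(-1)*(40/(1/(-28)) - 65/31) = -12*(40/(1/(-28)) - 65/31) = -12*(40/(-1/28) - 65*1/31) = -12*(40*(-28) - 65/31) = -12*(-1120 - 65/31) = -12*(-34785/31) = 417420/31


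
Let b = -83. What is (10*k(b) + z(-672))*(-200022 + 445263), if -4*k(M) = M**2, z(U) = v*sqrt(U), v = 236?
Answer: -8447326245/2 + 231507504*I*sqrt(42) ≈ -4.2237e+9 + 1.5003e+9*I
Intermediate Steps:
z(U) = 236*sqrt(U)
k(M) = -M**2/4
(10*k(b) + z(-672))*(-200022 + 445263) = (10*(-1/4*(-83)**2) + 236*sqrt(-672))*(-200022 + 445263) = (10*(-1/4*6889) + 236*(4*I*sqrt(42)))*245241 = (10*(-6889/4) + 944*I*sqrt(42))*245241 = (-34445/2 + 944*I*sqrt(42))*245241 = -8447326245/2 + 231507504*I*sqrt(42)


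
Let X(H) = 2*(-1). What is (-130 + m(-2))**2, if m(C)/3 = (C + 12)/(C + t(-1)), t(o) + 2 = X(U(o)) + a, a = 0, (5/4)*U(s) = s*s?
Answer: 18225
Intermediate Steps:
U(s) = 4*s**2/5 (U(s) = 4*(s*s)/5 = 4*s**2/5)
X(H) = -2
t(o) = -4 (t(o) = -2 + (-2 + 0) = -2 - 2 = -4)
m(C) = 3*(12 + C)/(-4 + C) (m(C) = 3*((C + 12)/(C - 4)) = 3*((12 + C)/(-4 + C)) = 3*(12 + C)/(-4 + C))
(-130 + m(-2))**2 = (-130 + 3*(12 - 2)/(-4 - 2))**2 = (-130 + 3*10/(-6))**2 = (-130 + 3*(-1/6)*10)**2 = (-130 - 5)**2 = (-135)**2 = 18225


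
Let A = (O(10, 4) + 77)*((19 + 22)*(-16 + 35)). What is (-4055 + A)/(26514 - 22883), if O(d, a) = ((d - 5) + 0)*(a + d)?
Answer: 110458/3631 ≈ 30.421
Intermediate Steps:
O(d, a) = (-5 + d)*(a + d) (O(d, a) = ((-5 + d) + 0)*(a + d) = (-5 + d)*(a + d))
A = 114513 (A = ((10² - 5*4 - 5*10 + 4*10) + 77)*((19 + 22)*(-16 + 35)) = ((100 - 20 - 50 + 40) + 77)*(41*19) = (70 + 77)*779 = 147*779 = 114513)
(-4055 + A)/(26514 - 22883) = (-4055 + 114513)/(26514 - 22883) = 110458/3631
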